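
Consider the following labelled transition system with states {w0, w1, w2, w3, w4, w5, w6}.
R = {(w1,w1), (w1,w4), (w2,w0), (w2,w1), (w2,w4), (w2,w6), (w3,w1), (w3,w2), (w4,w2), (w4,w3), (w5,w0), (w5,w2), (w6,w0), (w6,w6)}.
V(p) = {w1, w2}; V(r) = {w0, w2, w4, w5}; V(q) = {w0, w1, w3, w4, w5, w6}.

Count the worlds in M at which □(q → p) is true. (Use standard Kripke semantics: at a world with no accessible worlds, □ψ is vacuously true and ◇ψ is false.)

2

Recall that □ψ holds at a world iff ψ holds at every accessible world, and ◇ψ holds iff ψ holds at some accessible world.
Let φ = □(q → p). Evaluate φ at each world:
  w0 (successors ∅): φ is true.
  w1 (successors {w1, w4}): φ is false.
  w2 (successors {w0, w1, w4, w6}): φ is false.
  w3 (successors {w1, w2}): φ is true.
  w4 (successors {w2, w3}): φ is false.
  w5 (successors {w0, w2}): φ is false.
  w6 (successors {w0, w6}): φ is false.
For instance, at w5:
  At w5: □(q → p) requires q → p at every successor {w0, w2}.
    q → p fails at w0, so □(q → p) is false at w5.
Satisfying worlds: {w0, w3}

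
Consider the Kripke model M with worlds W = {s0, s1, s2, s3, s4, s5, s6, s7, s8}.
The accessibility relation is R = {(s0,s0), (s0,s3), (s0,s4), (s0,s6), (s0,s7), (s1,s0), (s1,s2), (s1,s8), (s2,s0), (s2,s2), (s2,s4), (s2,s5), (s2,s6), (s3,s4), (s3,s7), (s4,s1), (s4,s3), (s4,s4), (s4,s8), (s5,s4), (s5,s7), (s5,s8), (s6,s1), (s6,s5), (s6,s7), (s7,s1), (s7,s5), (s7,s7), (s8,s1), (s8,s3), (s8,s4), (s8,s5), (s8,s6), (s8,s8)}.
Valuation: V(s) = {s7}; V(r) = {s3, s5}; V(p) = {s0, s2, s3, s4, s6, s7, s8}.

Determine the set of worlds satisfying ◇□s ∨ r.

s3, s5

Let φ = ◇□s ∨ r. Evaluate φ at each world:
  s0 (successors {s0, s3, s4, s6, s7}): φ is false.
  s1 (successors {s0, s2, s8}): φ is false.
  s2 (successors {s0, s2, s4, s5, s6}): φ is false.
  s3 (successors {s4, s7}): φ is true.
  s4 (successors {s1, s3, s4, s8}): φ is false.
  s5 (successors {s4, s7, s8}): φ is true.
  s6 (successors {s1, s5, s7}): φ is false.
  s7 (successors {s1, s5, s7}): φ is false.
  s8 (successors {s1, s3, s4, s5, s6, s8}): φ is false.
For instance, at s8:
  At s8: ◇□s is false, r is false, so ◇□s ∨ r is false.
    At s8: ◇□s requires □s at some successor in {s1, s3, s4, s5, s6, s8}.
      At s1: □s is false.
      At s3: □s is false.
      At s4: □s is false.
      At s5: □s is false.
      At s6: □s is false.
      At s8: □s is false.
    So ◇□s is false at s8.
Satisfying worlds: {s3, s5}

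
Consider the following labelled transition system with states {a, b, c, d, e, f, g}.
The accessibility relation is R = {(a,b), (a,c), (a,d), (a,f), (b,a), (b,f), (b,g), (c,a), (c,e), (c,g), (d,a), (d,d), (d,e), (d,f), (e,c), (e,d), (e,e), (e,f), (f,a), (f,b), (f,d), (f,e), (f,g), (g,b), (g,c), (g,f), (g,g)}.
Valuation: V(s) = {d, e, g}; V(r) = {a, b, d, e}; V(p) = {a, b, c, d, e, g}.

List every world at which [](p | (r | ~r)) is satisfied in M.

Let φ = [](p | (r | ~r)). Evaluate φ at each world:
  a (successors {b, c, d, f}): φ is true.
  b (successors {a, f, g}): φ is true.
  c (successors {a, e, g}): φ is true.
  d (successors {a, d, e, f}): φ is true.
  e (successors {c, d, e, f}): φ is true.
  f (successors {a, b, d, e, g}): φ is true.
  g (successors {b, c, f, g}): φ is true.
For instance, at f:
  At f: [](p | (r | ~r)) requires p | (r | ~r) at every successor {a, b, d, e, g}.
    At a: p | (r | ~r) is true.
    At b: p | (r | ~r) is true.
    At d: p | (r | ~r) is true.
    At e: p | (r | ~r) is true.
    At g: p | (r | ~r) is true.
  So [](p | (r | ~r)) is true at f.
Satisfying worlds: {a, b, c, d, e, f, g}

a, b, c, d, e, f, g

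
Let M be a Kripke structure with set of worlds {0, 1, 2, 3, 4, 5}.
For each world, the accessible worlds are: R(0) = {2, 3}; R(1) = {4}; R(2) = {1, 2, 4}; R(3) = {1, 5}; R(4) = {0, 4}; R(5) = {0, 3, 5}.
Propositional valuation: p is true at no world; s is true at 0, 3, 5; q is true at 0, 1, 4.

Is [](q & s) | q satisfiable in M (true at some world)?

Yes

Recall that []ψ holds at a world iff ψ holds at every accessible world, and <>ψ holds iff ψ holds at some accessible world.
Let φ = [](q & s) | q. Evaluate φ at each world:
  0 (successors {2, 3}): φ is true.
  1 (successors {4}): φ is true.
  2 (successors {1, 2, 4}): φ is false.
  3 (successors {1, 5}): φ is false.
  4 (successors {0, 4}): φ is true.
  5 (successors {0, 3, 5}): φ is false.
Detail at 0 (witness):
  At 0: [](q & s) is false, q is true, so [](q & s) | q is true.
    At 0: [](q & s) requires q & s at every successor {2, 3}.
      q & s fails at 2, so [](q & s) is false at 0.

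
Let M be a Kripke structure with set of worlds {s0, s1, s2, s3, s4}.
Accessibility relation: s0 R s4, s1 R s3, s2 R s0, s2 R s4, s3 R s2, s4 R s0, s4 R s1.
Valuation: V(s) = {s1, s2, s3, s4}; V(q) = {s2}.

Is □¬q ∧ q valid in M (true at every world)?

Recall that □ψ holds at a world iff ψ holds at every accessible world, and ◇ψ holds iff ψ holds at some accessible world.
Let φ = □¬q ∧ q. Evaluate φ at each world:
  s0 (successors {s4}): φ is false.
  s1 (successors {s3}): φ is false.
  s2 (successors {s0, s4}): φ is true.
  s3 (successors {s2}): φ is false.
  s4 (successors {s0, s1}): φ is false.
Detail at s0 (counterexample):
  At s0: □¬q is true, q is false, so □¬q ∧ q is false.
    At s0: □¬q requires ¬q at every successor {s4}.
      At s4: ¬q is true.
    So □¬q is true at s0.

No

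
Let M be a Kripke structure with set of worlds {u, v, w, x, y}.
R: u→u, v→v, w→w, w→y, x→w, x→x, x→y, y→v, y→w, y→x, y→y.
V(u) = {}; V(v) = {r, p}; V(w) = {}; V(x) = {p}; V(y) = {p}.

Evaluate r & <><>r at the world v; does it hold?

Recall that <>ψ holds at a world iff ψ holds at some accessible world.
At v: r is true, <><>r is true, so r & <><>r is true.
  At v: <><>r requires <>r at some successor in {v}.
    <>r holds at v, so <><>r is true at v.
      At v: <>r requires r at some successor in {v}.
        r holds at v, so <>r is true at v.

Yes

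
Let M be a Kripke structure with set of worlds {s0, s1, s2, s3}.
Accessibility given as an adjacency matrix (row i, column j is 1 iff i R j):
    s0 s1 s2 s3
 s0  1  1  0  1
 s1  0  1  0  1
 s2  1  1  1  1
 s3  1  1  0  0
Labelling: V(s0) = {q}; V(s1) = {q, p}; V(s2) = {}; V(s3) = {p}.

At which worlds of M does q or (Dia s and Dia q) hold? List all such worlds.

Let φ = q or (Dia s and Dia q). Evaluate φ at each world:
  s0 (successors {s0, s1, s3}): φ is true.
  s1 (successors {s1, s3}): φ is true.
  s2 (successors {s0, s1, s2, s3}): φ is false.
  s3 (successors {s0, s1}): φ is false.
For instance, at s0:
  At s0: q is true, Dia s and Dia q is false, so q or (Dia s and Dia q) is true.
    At s0: Dia s is false, Dia q is true, so Dia s and Dia q is false.
      At s0: Dia s requires s at some successor in {s0, s1, s3}.
        At s0: s is false.
        At s1: s is false.
        At s3: s is false.
      So Dia s is false at s0.
      At s0: Dia q requires q at some successor in {s0, s1, s3}.
        q holds at s0, so Dia q is true at s0.
Satisfying worlds: {s0, s1}

s0, s1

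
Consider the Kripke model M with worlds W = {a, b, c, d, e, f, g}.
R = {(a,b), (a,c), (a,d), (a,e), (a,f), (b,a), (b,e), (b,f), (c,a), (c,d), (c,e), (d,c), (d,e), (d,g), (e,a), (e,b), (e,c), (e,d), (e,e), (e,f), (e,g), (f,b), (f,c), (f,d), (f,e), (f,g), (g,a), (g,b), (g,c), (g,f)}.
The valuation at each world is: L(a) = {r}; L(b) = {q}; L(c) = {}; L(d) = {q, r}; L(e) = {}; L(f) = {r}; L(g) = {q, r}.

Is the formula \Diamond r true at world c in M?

At c: \Diamond r requires r at some successor in {a, d, e}.
  r holds at a, so \Diamond r is true at c.

Yes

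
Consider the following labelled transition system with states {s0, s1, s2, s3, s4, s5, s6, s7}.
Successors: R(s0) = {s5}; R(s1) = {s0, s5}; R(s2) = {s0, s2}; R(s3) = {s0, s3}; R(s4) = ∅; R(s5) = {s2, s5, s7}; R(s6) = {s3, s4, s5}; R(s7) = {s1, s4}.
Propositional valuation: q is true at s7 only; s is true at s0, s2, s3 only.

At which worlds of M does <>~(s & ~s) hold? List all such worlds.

s0, s1, s2, s3, s5, s6, s7

Let φ = <>~(s & ~s). Evaluate φ at each world:
  s0 (successors {s5}): φ is true.
  s1 (successors {s0, s5}): φ is true.
  s2 (successors {s0, s2}): φ is true.
  s3 (successors {s0, s3}): φ is true.
  s4 (successors ∅): φ is false.
  s5 (successors {s2, s5, s7}): φ is true.
  s6 (successors {s3, s4, s5}): φ is true.
  s7 (successors {s1, s4}): φ is true.
For instance, at s1:
  At s1: <>~(s & ~s) requires ~(s & ~s) at some successor in {s0, s5}.
    ~(s & ~s) holds at s0, so <>~(s & ~s) is true at s1.
Satisfying worlds: {s0, s1, s2, s3, s5, s6, s7}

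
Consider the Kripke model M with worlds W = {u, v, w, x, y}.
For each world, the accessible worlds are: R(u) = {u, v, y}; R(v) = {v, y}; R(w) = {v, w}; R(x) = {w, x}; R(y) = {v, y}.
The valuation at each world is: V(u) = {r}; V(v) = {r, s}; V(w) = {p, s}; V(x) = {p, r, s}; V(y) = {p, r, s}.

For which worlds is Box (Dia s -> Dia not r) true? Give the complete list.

Let φ = Box (Dia s -> Dia not r). Evaluate φ at each world:
  u (successors {u, v, y}): φ is false.
  v (successors {v, y}): φ is false.
  w (successors {v, w}): φ is false.
  x (successors {w, x}): φ is true.
  y (successors {v, y}): φ is false.
For instance, at v:
  At v: Box (Dia s -> Dia not r) requires Dia s -> Dia not r at every successor {v, y}.
    Dia s -> Dia not r fails at v, so Box (Dia s -> Dia not r) is false at v.
      At v: Dia s is true, Dia not r is false, so Dia s -> Dia not r is false.
Satisfying worlds: {x}

x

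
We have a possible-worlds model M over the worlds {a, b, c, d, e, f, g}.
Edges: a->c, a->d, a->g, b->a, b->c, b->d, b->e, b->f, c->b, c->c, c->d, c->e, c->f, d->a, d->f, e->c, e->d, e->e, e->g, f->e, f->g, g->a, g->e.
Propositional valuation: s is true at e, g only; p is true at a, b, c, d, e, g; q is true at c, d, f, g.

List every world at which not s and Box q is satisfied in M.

Let φ = not s and Box q. Evaluate φ at each world:
  a (successors {c, d, g}): φ is true.
  b (successors {a, c, d, e, f}): φ is false.
  c (successors {b, c, d, e, f}): φ is false.
  d (successors {a, f}): φ is false.
  e (successors {c, d, e, g}): φ is false.
  f (successors {e, g}): φ is false.
  g (successors {a, e}): φ is false.
For instance, at b:
  At b: not s is true, Box q is false, so not s and Box q is false.
    At b: Box q requires q at every successor {a, c, d, e, f}.
      q fails at a, so Box q is false at b.
Satisfying worlds: {a}

a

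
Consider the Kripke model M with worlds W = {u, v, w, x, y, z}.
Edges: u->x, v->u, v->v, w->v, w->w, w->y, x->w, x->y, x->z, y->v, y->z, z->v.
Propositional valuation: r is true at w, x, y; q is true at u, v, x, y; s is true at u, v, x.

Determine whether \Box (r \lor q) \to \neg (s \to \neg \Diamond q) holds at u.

Yes

At u: \Box (r \lor q) is true, \neg (s \to \neg \Diamond q) is true, so \Box (r \lor q) \to \neg (s \to \neg \Diamond q) is true.
  At u: \Box (r \lor q) requires r \lor q at every successor {x}.
    At x: r \lor q is true.
  So \Box (r \lor q) is true at u.
  At u: s \to \neg \Diamond q is false, so \neg (s \to \neg \Diamond q) is true.
    At u: s is true, \neg \Diamond q is false, so s \to \neg \Diamond q is false.
      At u: \Diamond q is true, so \neg \Diamond q is false.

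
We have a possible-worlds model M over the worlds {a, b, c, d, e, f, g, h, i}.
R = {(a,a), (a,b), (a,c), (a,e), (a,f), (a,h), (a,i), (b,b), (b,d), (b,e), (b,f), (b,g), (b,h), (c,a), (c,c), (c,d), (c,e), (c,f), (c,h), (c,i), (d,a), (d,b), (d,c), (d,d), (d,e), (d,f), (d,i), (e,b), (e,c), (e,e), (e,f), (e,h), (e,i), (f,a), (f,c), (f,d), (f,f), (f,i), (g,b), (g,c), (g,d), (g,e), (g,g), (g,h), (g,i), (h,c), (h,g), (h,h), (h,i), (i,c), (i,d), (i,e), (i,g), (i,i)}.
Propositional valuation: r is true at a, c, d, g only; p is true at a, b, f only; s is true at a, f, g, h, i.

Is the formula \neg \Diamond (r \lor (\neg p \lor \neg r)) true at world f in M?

At f: \Diamond (r \lor (\neg p \lor \neg r)) is true, so \neg \Diamond (r \lor (\neg p \lor \neg r)) is false.
  At f: \Diamond (r \lor (\neg p \lor \neg r)) requires r \lor (\neg p \lor \neg r) at some successor in {a, c, d, f, i}.
    r \lor (\neg p \lor \neg r) holds at a, so \Diamond (r \lor (\neg p \lor \neg r)) is true at f.

No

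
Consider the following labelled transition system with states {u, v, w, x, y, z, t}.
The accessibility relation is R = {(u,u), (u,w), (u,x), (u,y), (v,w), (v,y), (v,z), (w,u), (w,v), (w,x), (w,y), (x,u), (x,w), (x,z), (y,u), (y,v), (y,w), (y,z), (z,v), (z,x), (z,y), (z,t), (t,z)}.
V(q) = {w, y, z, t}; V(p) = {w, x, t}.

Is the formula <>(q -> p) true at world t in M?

No

At t: <>(q -> p) requires q -> p at some successor in {z}.
  At z: q -> p is false.
So <>(q -> p) is false at t.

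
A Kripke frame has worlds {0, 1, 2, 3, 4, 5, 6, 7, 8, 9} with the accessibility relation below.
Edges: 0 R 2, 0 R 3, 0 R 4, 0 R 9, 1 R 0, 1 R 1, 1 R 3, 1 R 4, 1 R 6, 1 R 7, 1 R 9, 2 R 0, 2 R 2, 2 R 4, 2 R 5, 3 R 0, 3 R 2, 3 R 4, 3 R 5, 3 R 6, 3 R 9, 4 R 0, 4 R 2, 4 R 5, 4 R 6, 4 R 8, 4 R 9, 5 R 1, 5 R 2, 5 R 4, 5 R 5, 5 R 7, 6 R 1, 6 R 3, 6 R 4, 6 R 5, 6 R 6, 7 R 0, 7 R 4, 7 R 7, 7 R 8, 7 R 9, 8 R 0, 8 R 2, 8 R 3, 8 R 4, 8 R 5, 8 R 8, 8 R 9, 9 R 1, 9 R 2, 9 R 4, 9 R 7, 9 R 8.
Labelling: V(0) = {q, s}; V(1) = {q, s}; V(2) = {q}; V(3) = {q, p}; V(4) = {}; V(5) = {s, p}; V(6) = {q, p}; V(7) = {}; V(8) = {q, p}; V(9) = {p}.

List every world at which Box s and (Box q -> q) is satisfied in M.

Let φ = Box s and (Box q -> q). Evaluate φ at each world:
  0 (successors {2, 3, 4, 9}): φ is false.
  1 (successors {0, 1, 3, 4, 6, 7, 9}): φ is false.
  2 (successors {0, 2, 4, 5}): φ is false.
  3 (successors {0, 2, 4, 5, 6, 9}): φ is false.
  4 (successors {0, 2, 5, 6, 8, 9}): φ is false.
  5 (successors {1, 2, 4, 5, 7}): φ is false.
  6 (successors {1, 3, 4, 5, 6}): φ is false.
  7 (successors {0, 4, 7, 8, 9}): φ is false.
  8 (successors {0, 2, 3, 4, 5, 8, 9}): φ is false.
  9 (successors {1, 2, 4, 7, 8}): φ is false.
For instance, at 1:
  At 1: Box s is false, Box q -> q is true, so Box s and (Box q -> q) is false.
    At 1: Box s requires s at every successor {0, 1, 3, 4, 6, 7, 9}.
      s fails at 3, so Box s is false at 1.
    At 1: Box q is false, q is true, so Box q -> q is true.
      At 1: Box q requires q at every successor {0, 1, 3, 4, 6, 7, 9}.
        q fails at 4, so Box q is false at 1.
Satisfying worlds: none.

none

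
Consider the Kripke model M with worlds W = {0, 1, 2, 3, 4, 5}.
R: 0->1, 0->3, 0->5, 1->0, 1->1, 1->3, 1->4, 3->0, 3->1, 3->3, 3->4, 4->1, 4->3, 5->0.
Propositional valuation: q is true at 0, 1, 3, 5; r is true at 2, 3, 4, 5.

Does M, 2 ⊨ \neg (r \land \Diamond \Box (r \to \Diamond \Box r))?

Recall that \Box ψ holds at a world iff ψ holds at every accessible world, and \Diamond ψ holds iff ψ holds at some accessible world.
At 2: r \land \Diamond \Box (r \to \Diamond \Box r) is false, so \neg (r \land \Diamond \Box (r \to \Diamond \Box r)) is true.
  At 2: r is true, \Diamond \Box (r \to \Diamond \Box r) is false, so r \land \Diamond \Box (r \to \Diamond \Box r) is false.
    At 2: no accessible worlds, so \Diamond \Box (r \to \Diamond \Box r) is false.

Yes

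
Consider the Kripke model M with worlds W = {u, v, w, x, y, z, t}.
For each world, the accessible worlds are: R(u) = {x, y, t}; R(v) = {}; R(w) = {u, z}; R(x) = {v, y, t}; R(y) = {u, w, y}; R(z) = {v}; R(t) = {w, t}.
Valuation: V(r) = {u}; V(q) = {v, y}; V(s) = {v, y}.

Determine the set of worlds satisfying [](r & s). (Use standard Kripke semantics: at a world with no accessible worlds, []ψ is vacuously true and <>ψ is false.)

v

Let φ = [](r & s). Evaluate φ at each world:
  u (successors {x, y, t}): φ is false.
  v (successors ∅): φ is true.
  w (successors {u, z}): φ is false.
  x (successors {v, y, t}): φ is false.
  y (successors {u, w, y}): φ is false.
  z (successors {v}): φ is false.
  t (successors {w, t}): φ is false.
For instance, at z:
  At z: [](r & s) requires r & s at every successor {v}.
    r & s fails at v, so [](r & s) is false at z.
Satisfying worlds: {v}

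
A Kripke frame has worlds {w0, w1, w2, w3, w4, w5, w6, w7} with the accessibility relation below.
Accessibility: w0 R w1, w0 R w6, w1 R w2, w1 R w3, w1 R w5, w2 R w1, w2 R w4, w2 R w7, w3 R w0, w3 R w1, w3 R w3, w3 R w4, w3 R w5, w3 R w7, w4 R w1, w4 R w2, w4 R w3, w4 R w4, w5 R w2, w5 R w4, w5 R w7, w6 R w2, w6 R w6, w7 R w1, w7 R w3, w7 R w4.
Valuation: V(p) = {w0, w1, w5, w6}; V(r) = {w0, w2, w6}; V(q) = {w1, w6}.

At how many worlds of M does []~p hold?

Let φ = []~p. Evaluate φ at each world:
  w0 (successors {w1, w6}): φ is false.
  w1 (successors {w2, w3, w5}): φ is false.
  w2 (successors {w1, w4, w7}): φ is false.
  w3 (successors {w0, w1, w3, w4, w5, w7}): φ is false.
  w4 (successors {w1, w2, w3, w4}): φ is false.
  w5 (successors {w2, w4, w7}): φ is true.
  w6 (successors {w2, w6}): φ is false.
  w7 (successors {w1, w3, w4}): φ is false.
For instance, at w5:
  At w5: []~p requires ~p at every successor {w2, w4, w7}.
    At w2: ~p is true.
    At w4: ~p is true.
    At w7: ~p is true.
  So []~p is true at w5.
Satisfying worlds: {w5}

1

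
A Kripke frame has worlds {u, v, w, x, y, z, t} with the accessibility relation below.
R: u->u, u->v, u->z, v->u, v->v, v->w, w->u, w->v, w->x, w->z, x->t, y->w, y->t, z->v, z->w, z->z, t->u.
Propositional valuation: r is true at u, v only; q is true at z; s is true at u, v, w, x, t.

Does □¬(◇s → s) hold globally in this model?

No

Let φ = □¬(◇s → s). Evaluate φ at each world:
  u (successors {u, v, z}): φ is false.
  v (successors {u, v, w}): φ is false.
  w (successors {u, v, x, z}): φ is false.
  x (successors {t}): φ is false.
  y (successors {w, t}): φ is false.
  z (successors {v, w, z}): φ is false.
  t (successors {u}): φ is false.
Detail at u (counterexample):
  At u: □¬(◇s → s) requires ¬(◇s → s) at every successor {u, v, z}.
    ¬(◇s → s) fails at u, so □¬(◇s → s) is false at u.
      At u: ◇s → s is true, so ¬(◇s → s) is false.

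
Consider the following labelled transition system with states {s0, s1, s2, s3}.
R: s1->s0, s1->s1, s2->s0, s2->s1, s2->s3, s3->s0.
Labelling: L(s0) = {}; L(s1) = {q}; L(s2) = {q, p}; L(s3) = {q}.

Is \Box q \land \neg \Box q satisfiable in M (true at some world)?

No

Recall that \Box ψ holds at a world iff ψ holds at every accessible world, and \Diamond ψ holds iff ψ holds at some accessible world.
Let φ = \Box q \land \neg \Box q. Evaluate φ at each world:
  s0 (successors ∅): φ is false.
  s1 (successors {s0, s1}): φ is false.
  s2 (successors {s0, s1, s3}): φ is false.
  s3 (successors {s0}): φ is false.
For instance, at s2:
  At s2: \Box q is false, \neg \Box q is true, so \Box q \land \neg \Box q is false.
    At s2: \Box q requires q at every successor {s0, s1, s3}.
      q fails at s0, so \Box q is false at s2.
    At s2: \Box q is false, so \neg \Box q is true.
      At s2: \Box q requires q at every successor {s0, s1, s3}.
        q fails at s0, so \Box q is false at s2.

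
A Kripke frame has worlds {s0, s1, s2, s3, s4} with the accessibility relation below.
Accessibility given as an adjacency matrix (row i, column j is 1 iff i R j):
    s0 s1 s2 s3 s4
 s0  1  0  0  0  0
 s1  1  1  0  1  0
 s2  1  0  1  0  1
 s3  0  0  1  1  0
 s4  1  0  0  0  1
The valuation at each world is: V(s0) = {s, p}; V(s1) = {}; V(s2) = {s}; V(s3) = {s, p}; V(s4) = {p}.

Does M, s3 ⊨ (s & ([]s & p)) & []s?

Recall that []ψ holds at a world iff ψ holds at every accessible world, and <>ψ holds iff ψ holds at some accessible world.
At s3: s & ([]s & p) is true, []s is true, so (s & ([]s & p)) & []s is true.
  At s3: s is true, []s & p is true, so s & ([]s & p) is true.
    At s3: []s is true, p is true, so []s & p is true.
      At s3: []s requires s at every successor {s2, s3}.
        At s2: s is true.
        At s3: s is true.
      So []s is true at s3.
  At s3: []s requires s at every successor {s2, s3}.
    At s2: s is true.
    At s3: s is true.
  So []s is true at s3.

Yes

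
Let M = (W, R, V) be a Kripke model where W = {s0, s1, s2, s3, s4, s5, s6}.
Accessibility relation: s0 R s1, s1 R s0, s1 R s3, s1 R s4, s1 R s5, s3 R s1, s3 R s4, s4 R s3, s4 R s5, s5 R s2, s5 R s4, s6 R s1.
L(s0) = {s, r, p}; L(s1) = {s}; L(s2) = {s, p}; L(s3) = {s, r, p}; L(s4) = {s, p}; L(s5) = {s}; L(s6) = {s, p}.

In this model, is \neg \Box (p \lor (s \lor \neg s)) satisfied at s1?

Recall that \Box ψ holds at a world iff ψ holds at every accessible world, and \Diamond ψ holds iff ψ holds at some accessible world.
At s1: \Box (p \lor (s \lor \neg s)) is true, so \neg \Box (p \lor (s \lor \neg s)) is false.
  At s1: \Box (p \lor (s \lor \neg s)) requires p \lor (s \lor \neg s) at every successor {s0, s3, s4, s5}.
    At s0: p \lor (s \lor \neg s) is true.
    At s3: p \lor (s \lor \neg s) is true.
    At s4: p \lor (s \lor \neg s) is true.
    At s5: p \lor (s \lor \neg s) is true.
  So \Box (p \lor (s \lor \neg s)) is true at s1.

No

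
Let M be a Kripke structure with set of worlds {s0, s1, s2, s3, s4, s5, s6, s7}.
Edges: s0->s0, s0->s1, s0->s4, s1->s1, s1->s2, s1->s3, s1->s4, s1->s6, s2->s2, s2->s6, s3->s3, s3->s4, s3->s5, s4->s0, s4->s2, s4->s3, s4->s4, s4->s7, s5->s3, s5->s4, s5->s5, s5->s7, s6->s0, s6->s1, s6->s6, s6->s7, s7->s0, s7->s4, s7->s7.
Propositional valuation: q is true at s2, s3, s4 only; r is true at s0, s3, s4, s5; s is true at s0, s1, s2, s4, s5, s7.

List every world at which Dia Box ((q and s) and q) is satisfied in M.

Let φ = Dia Box ((q and s) and q). Evaluate φ at each world:
  s0 (successors {s0, s1, s4}): φ is false.
  s1 (successors {s1, s2, s3, s4, s6}): φ is false.
  s2 (successors {s2, s6}): φ is false.
  s3 (successors {s3, s4, s5}): φ is false.
  s4 (successors {s0, s2, s3, s4, s7}): φ is false.
  s5 (successors {s3, s4, s5, s7}): φ is false.
  s6 (successors {s0, s1, s6, s7}): φ is false.
  s7 (successors {s0, s4, s7}): φ is false.
For instance, at s3:
  At s3: Dia Box ((q and s) and q) requires Box ((q and s) and q) at some successor in {s3, s4, s5}.
    At s3: Box ((q and s) and q) is false.
    At s4: Box ((q and s) and q) is false.
    At s5: Box ((q and s) and q) is false.
  So Dia Box ((q and s) and q) is false at s3.
Satisfying worlds: none.

none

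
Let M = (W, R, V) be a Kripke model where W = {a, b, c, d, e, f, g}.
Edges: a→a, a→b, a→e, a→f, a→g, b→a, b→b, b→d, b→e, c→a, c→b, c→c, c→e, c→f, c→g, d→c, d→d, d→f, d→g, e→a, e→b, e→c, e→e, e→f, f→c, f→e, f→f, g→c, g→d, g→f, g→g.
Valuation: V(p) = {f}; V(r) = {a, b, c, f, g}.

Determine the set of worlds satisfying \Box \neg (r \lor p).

Let φ = \Box \neg (r \lor p). Evaluate φ at each world:
  a (successors {a, b, e, f, g}): φ is false.
  b (successors {a, b, d, e}): φ is false.
  c (successors {a, b, c, e, f, g}): φ is false.
  d (successors {c, d, f, g}): φ is false.
  e (successors {a, b, c, e, f}): φ is false.
  f (successors {c, e, f}): φ is false.
  g (successors {c, d, f, g}): φ is false.
For instance, at c:
  At c: \Box \neg (r \lor p) requires \neg (r \lor p) at every successor {a, b, c, e, f, g}.
    \neg (r \lor p) fails at a, so \Box \neg (r \lor p) is false at c.
Satisfying worlds: none.

none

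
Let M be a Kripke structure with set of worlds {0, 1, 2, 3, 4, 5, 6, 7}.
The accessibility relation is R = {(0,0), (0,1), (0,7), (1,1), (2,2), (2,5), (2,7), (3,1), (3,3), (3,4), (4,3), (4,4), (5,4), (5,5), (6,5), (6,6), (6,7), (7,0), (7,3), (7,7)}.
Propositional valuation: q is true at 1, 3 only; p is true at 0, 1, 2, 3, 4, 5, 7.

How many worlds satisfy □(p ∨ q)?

7

Let φ = □(p ∨ q). Evaluate φ at each world:
  0 (successors {0, 1, 7}): φ is true.
  1 (successors {1}): φ is true.
  2 (successors {2, 5, 7}): φ is true.
  3 (successors {1, 3, 4}): φ is true.
  4 (successors {3, 4}): φ is true.
  5 (successors {4, 5}): φ is true.
  6 (successors {5, 6, 7}): φ is false.
  7 (successors {0, 3, 7}): φ is true.
For instance, at 3:
  At 3: □(p ∨ q) requires p ∨ q at every successor {1, 3, 4}.
    At 1: p ∨ q is true.
    At 3: p ∨ q is true.
    At 4: p ∨ q is true.
  So □(p ∨ q) is true at 3.
Satisfying worlds: {0, 1, 2, 3, 4, 5, 7}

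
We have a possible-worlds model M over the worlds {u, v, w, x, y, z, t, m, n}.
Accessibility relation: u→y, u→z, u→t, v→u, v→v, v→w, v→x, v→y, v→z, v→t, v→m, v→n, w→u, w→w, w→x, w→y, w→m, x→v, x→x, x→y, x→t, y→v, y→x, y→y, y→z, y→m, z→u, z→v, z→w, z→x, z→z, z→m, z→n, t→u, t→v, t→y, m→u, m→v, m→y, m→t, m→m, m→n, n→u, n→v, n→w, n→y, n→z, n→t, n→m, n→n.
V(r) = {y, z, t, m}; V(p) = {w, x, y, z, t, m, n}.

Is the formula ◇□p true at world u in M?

No

Recall that □ψ holds at a world iff ψ holds at every accessible world, and ◇ψ holds iff ψ holds at some accessible world.
At u: ◇□p requires □p at some successor in {y, z, t}.
  At y: □p is false.
  At z: □p is false.
  At t: □p is false.
So ◇□p is false at u.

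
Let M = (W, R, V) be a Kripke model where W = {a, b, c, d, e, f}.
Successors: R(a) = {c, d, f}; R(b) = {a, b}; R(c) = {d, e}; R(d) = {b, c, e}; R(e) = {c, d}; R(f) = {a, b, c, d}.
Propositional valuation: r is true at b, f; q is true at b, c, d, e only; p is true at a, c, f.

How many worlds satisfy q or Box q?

4

Recall that Box ψ holds at a world iff ψ holds at every accessible world, and Dia ψ holds iff ψ holds at some accessible world.
Let φ = q or Box q. Evaluate φ at each world:
  a (successors {c, d, f}): φ is false.
  b (successors {a, b}): φ is true.
  c (successors {d, e}): φ is true.
  d (successors {b, c, e}): φ is true.
  e (successors {c, d}): φ is true.
  f (successors {a, b, c, d}): φ is false.
For instance, at b:
  At b: q is true, Box q is false, so q or Box q is true.
    At b: Box q requires q at every successor {a, b}.
      q fails at a, so Box q is false at b.
Satisfying worlds: {b, c, d, e}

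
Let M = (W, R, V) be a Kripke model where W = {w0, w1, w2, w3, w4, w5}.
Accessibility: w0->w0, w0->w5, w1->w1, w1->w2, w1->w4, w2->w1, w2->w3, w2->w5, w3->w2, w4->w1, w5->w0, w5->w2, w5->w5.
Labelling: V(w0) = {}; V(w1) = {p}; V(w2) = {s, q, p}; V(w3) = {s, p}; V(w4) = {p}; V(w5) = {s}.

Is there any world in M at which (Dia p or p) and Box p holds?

Let φ = (Dia p or p) and Box p. Evaluate φ at each world:
  w0 (successors {w0, w5}): φ is false.
  w1 (successors {w1, w2, w4}): φ is true.
  w2 (successors {w1, w3, w5}): φ is false.
  w3 (successors {w2}): φ is true.
  w4 (successors {w1}): φ is true.
  w5 (successors {w0, w2, w5}): φ is false.
Detail at w1 (witness):
  At w1: Dia p or p is true, Box p is true, so (Dia p or p) and Box p is true.
    At w1: Dia p is true, p is true, so Dia p or p is true.
      At w1: Dia p requires p at some successor in {w1, w2, w4}.
        p holds at w1, so Dia p is true at w1.
    At w1: Box p requires p at every successor {w1, w2, w4}.
      At w1: p is true.
      At w2: p is true.
      At w4: p is true.
    So Box p is true at w1.

Yes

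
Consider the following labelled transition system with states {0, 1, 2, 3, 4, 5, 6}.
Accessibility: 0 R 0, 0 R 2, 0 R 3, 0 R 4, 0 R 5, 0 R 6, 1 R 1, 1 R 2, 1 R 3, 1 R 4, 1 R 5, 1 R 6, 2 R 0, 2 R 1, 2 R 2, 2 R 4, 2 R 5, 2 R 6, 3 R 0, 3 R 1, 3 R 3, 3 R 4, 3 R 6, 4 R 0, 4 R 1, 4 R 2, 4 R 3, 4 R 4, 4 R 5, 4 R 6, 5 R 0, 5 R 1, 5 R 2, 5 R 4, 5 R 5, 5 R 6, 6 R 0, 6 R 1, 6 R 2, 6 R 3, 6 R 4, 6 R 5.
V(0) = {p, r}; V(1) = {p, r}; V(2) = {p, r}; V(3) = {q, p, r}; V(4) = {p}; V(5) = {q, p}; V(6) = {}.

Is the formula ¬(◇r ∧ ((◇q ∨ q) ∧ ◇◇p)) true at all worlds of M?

No

Let φ = ¬(◇r ∧ ((◇q ∨ q) ∧ ◇◇p)). Evaluate φ at each world:
  0 (successors {0, 2, 3, 4, 5, 6}): φ is false.
  1 (successors {1, 2, 3, 4, 5, 6}): φ is false.
  2 (successors {0, 1, 2, 4, 5, 6}): φ is false.
  3 (successors {0, 1, 3, 4, 6}): φ is false.
  4 (successors {0, 1, 2, 3, 4, 5, 6}): φ is false.
  5 (successors {0, 1, 2, 4, 5, 6}): φ is false.
  6 (successors {0, 1, 2, 3, 4, 5}): φ is false.
Detail at 0 (counterexample):
  At 0: ◇r ∧ ((◇q ∨ q) ∧ ◇◇p) is true, so ¬(◇r ∧ ((◇q ∨ q) ∧ ◇◇p)) is false.
    At 0: ◇r is true, (◇q ∨ q) ∧ ◇◇p is true, so ◇r ∧ ((◇q ∨ q) ∧ ◇◇p) is true.
      At 0: ◇r requires r at some successor in {0, 2, 3, 4, 5, 6}.
        r holds at 0, so ◇r is true at 0.
      At 0: ◇q ∨ q is true, ◇◇p is true, so (◇q ∨ q) ∧ ◇◇p is true.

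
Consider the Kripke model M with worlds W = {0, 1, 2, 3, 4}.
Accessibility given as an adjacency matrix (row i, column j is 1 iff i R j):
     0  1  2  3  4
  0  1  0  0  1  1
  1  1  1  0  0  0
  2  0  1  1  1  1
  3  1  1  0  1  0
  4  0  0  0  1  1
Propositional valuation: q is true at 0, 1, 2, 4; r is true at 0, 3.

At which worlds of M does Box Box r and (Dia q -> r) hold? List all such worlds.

none

Recall that Box ψ holds at a world iff ψ holds at every accessible world, and Dia ψ holds iff ψ holds at some accessible world.
Let φ = Box Box r and (Dia q -> r). Evaluate φ at each world:
  0 (successors {0, 3, 4}): φ is false.
  1 (successors {0, 1}): φ is false.
  2 (successors {1, 2, 3, 4}): φ is false.
  3 (successors {0, 1, 3}): φ is false.
  4 (successors {3, 4}): φ is false.
For instance, at 4:
  At 4: Box Box r is false, Dia q -> r is false, so Box Box r and (Dia q -> r) is false.
    At 4: Box Box r requires Box r at every successor {3, 4}.
      Box r fails at 3, so Box Box r is false at 4.
    At 4: Dia q is true, r is false, so Dia q -> r is false.
      At 4: Dia q requires q at some successor in {3, 4}.
        q holds at 4, so Dia q is true at 4.
Satisfying worlds: none.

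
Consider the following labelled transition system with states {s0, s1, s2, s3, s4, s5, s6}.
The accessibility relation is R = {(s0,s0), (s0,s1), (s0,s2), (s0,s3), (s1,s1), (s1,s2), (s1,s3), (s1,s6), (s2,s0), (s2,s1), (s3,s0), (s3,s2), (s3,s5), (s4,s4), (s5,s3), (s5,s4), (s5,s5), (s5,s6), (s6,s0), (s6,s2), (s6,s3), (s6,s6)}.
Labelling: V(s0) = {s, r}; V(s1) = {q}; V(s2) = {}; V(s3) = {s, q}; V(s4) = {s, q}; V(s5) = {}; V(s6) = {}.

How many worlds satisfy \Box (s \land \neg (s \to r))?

Let φ = \Box (s \land \neg (s \to r)). Evaluate φ at each world:
  s0 (successors {s0, s1, s2, s3}): φ is false.
  s1 (successors {s1, s2, s3, s6}): φ is false.
  s2 (successors {s0, s1}): φ is false.
  s3 (successors {s0, s2, s5}): φ is false.
  s4 (successors {s4}): φ is true.
  s5 (successors {s3, s4, s5, s6}): φ is false.
  s6 (successors {s0, s2, s3, s6}): φ is false.
For instance, at s3:
  At s3: \Box (s \land \neg (s \to r)) requires s \land \neg (s \to r) at every successor {s0, s2, s5}.
    s \land \neg (s \to r) fails at s0, so \Box (s \land \neg (s \to r)) is false at s3.
Satisfying worlds: {s4}

1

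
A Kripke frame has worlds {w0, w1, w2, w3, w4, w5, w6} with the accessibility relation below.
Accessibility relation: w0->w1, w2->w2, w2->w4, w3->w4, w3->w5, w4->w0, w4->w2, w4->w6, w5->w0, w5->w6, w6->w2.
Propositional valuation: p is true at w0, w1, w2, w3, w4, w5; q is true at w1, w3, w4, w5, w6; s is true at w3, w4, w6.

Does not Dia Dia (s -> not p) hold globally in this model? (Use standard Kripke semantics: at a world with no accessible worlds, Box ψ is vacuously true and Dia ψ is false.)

No

Recall that Dia ψ holds at a world iff ψ holds at some accessible world.
Let φ = not Dia Dia (s -> not p). Evaluate φ at each world:
  w0 (successors {w1}): φ is true.
  w1 (successors ∅): φ is true.
  w2 (successors {w2, w4}): φ is false.
  w3 (successors {w4, w5}): φ is false.
  w4 (successors {w0, w2, w6}): φ is false.
  w5 (successors {w0, w6}): φ is false.
  w6 (successors {w2}): φ is false.
Detail at w2 (counterexample):
  At w2: Dia Dia (s -> not p) is true, so not Dia Dia (s -> not p) is false.
    At w2: Dia Dia (s -> not p) requires Dia (s -> not p) at some successor in {w2, w4}.
      Dia (s -> not p) holds at w2, so Dia Dia (s -> not p) is true at w2.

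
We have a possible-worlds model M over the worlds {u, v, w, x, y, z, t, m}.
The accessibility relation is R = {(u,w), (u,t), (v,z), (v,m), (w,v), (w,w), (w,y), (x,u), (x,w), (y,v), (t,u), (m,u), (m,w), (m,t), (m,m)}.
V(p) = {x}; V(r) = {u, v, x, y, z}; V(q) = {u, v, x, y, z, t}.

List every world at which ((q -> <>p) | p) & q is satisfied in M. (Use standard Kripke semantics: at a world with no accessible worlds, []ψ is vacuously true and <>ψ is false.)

x

Let φ = ((q -> <>p) | p) & q. Evaluate φ at each world:
  u (successors {w, t}): φ is false.
  v (successors {z, m}): φ is false.
  w (successors {v, w, y}): φ is false.
  x (successors {u, w}): φ is true.
  y (successors {v}): φ is false.
  z (successors ∅): φ is false.
  t (successors {u}): φ is false.
  m (successors {u, w, t, m}): φ is false.
For instance, at x:
  At x: (q -> <>p) | p is true, q is true, so ((q -> <>p) | p) & q is true.
    At x: q -> <>p is false, p is true, so (q -> <>p) | p is true.
      At x: q is true, <>p is false, so q -> <>p is false.
Satisfying worlds: {x}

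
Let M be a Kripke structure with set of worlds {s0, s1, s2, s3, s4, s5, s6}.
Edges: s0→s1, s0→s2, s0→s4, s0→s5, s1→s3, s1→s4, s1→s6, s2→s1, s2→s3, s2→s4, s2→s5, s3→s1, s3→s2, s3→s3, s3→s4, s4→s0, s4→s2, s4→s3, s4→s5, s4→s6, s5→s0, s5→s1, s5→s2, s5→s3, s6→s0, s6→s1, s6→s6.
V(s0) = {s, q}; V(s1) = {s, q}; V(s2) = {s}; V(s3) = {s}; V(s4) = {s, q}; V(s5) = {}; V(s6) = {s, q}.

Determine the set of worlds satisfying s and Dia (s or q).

s0, s1, s2, s3, s4, s6

Let φ = s and Dia (s or q). Evaluate φ at each world:
  s0 (successors {s1, s2, s4, s5}): φ is true.
  s1 (successors {s3, s4, s6}): φ is true.
  s2 (successors {s1, s3, s4, s5}): φ is true.
  s3 (successors {s1, s2, s3, s4}): φ is true.
  s4 (successors {s0, s2, s3, s5, s6}): φ is true.
  s5 (successors {s0, s1, s2, s3}): φ is false.
  s6 (successors {s0, s1, s6}): φ is true.
For instance, at s3:
  At s3: s is true, Dia (s or q) is true, so s and Dia (s or q) is true.
    At s3: Dia (s or q) requires s or q at some successor in {s1, s2, s3, s4}.
      s or q holds at s1, so Dia (s or q) is true at s3.
Satisfying worlds: {s0, s1, s2, s3, s4, s6}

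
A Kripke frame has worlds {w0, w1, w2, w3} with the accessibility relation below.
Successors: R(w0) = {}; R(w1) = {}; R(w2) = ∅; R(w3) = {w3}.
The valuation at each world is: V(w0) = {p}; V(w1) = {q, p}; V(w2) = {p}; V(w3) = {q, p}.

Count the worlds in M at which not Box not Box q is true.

1

Recall that Box ψ holds at a world iff ψ holds at every accessible world, and Dia ψ holds iff ψ holds at some accessible world.
Let φ = not Box not Box q. Evaluate φ at each world:
  w0 (successors ∅): φ is false.
  w1 (successors ∅): φ is false.
  w2 (successors ∅): φ is false.
  w3 (successors {w3}): φ is true.
For instance, at w3:
  At w3: Box not Box q is false, so not Box not Box q is true.
    At w3: Box not Box q requires not Box q at every successor {w3}.
      not Box q fails at w3, so Box not Box q is false at w3.
Satisfying worlds: {w3}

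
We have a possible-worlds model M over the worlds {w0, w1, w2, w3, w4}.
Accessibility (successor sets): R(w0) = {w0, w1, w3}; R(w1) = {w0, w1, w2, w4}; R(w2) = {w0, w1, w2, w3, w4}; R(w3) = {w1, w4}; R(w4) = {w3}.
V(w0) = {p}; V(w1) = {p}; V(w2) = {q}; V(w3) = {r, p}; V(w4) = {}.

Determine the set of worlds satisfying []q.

Recall that []ψ holds at a world iff ψ holds at every accessible world, and <>ψ holds iff ψ holds at some accessible world.
Let φ = []q. Evaluate φ at each world:
  w0 (successors {w0, w1, w3}): φ is false.
  w1 (successors {w0, w1, w2, w4}): φ is false.
  w2 (successors {w0, w1, w2, w3, w4}): φ is false.
  w3 (successors {w1, w4}): φ is false.
  w4 (successors {w3}): φ is false.
For instance, at w2:
  At w2: []q requires q at every successor {w0, w1, w2, w3, w4}.
    q fails at w0, so []q is false at w2.
Satisfying worlds: none.

none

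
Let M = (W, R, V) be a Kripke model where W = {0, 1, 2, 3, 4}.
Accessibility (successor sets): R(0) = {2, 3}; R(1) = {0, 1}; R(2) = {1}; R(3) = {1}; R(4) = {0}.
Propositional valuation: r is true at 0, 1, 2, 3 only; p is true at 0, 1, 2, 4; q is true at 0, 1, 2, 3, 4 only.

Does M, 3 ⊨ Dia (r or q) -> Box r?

At 3: Dia (r or q) is true, Box r is true, so Dia (r or q) -> Box r is true.
  At 3: Dia (r or q) requires r or q at some successor in {1}.
    r or q holds at 1, so Dia (r or q) is true at 3.
  At 3: Box r requires r at every successor {1}.
    At 1: r is true.
  So Box r is true at 3.

Yes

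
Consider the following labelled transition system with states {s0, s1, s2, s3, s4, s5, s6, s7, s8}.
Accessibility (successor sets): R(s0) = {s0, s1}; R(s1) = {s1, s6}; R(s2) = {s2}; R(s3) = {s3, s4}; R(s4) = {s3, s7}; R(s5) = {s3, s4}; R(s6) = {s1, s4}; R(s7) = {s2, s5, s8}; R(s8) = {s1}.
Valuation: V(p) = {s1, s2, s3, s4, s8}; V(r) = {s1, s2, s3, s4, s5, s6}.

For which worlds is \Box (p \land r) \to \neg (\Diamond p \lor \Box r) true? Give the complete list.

s0, s1, s4, s7

Recall that \Box ψ holds at a world iff ψ holds at every accessible world, and \Diamond ψ holds iff ψ holds at some accessible world.
Let φ = \Box (p \land r) \to \neg (\Diamond p \lor \Box r). Evaluate φ at each world:
  s0 (successors {s0, s1}): φ is true.
  s1 (successors {s1, s6}): φ is true.
  s2 (successors {s2}): φ is false.
  s3 (successors {s3, s4}): φ is false.
  s4 (successors {s3, s7}): φ is true.
  s5 (successors {s3, s4}): φ is false.
  s6 (successors {s1, s4}): φ is false.
  s7 (successors {s2, s5, s8}): φ is true.
  s8 (successors {s1}): φ is false.
For instance, at s6:
  At s6: \Box (p \land r) is true, \neg (\Diamond p \lor \Box r) is false, so \Box (p \land r) \to \neg (\Diamond p \lor \Box r) is false.
    At s6: \Box (p \land r) requires p \land r at every successor {s1, s4}.
      At s1: p \land r is true.
      At s4: p \land r is true.
    So \Box (p \land r) is true at s6.
    At s6: \Diamond p \lor \Box r is true, so \neg (\Diamond p \lor \Box r) is false.
      At s6: \Diamond p is true, \Box r is true, so \Diamond p \lor \Box r is true.
Satisfying worlds: {s0, s1, s4, s7}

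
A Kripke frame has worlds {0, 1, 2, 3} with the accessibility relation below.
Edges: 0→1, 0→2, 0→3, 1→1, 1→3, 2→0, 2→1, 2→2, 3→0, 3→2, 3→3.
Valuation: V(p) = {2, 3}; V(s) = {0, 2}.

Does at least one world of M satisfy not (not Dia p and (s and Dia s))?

Let φ = not (not Dia p and (s and Dia s)). Evaluate φ at each world:
  0 (successors {1, 2, 3}): φ is true.
  1 (successors {1, 3}): φ is true.
  2 (successors {0, 1, 2}): φ is true.
  3 (successors {0, 2, 3}): φ is true.
Detail at 0 (witness):
  At 0: not Dia p and (s and Dia s) is false, so not (not Dia p and (s and Dia s)) is true.
    At 0: not Dia p is false, s and Dia s is true, so not Dia p and (s and Dia s) is false.
      At 0: Dia p is true, so not Dia p is false.
      At 0: s is true, Dia s is true, so s and Dia s is true.

Yes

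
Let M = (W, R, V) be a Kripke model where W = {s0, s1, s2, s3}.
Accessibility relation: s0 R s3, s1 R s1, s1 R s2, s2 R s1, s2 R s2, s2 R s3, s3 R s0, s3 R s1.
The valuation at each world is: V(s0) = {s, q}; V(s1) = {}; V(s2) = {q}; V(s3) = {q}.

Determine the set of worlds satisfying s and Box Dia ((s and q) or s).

Let φ = s and Box Dia ((s and q) or s). Evaluate φ at each world:
  s0 (successors {s3}): φ is true.
  s1 (successors {s1, s2}): φ is false.
  s2 (successors {s1, s2, s3}): φ is false.
  s3 (successors {s0, s1}): φ is false.
For instance, at s1:
  At s1: s is false, Box Dia ((s and q) or s) is false, so s and Box Dia ((s and q) or s) is false.
    At s1: Box Dia ((s and q) or s) requires Dia ((s and q) or s) at every successor {s1, s2}.
      Dia ((s and q) or s) fails at s1, so Box Dia ((s and q) or s) is false at s1.
Satisfying worlds: {s0}

s0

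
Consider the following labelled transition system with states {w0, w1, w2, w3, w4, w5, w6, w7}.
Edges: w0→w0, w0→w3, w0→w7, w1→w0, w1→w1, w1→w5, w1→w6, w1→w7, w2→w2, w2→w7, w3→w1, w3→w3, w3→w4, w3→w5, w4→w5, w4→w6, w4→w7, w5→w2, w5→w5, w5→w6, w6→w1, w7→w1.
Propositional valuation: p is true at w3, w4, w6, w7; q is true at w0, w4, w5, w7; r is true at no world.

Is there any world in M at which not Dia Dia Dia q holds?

Let φ = not Dia Dia Dia q. Evaluate φ at each world:
  w0 (successors {w0, w3, w7}): φ is false.
  w1 (successors {w0, w1, w5, w6, w7}): φ is false.
  w2 (successors {w2, w7}): φ is false.
  w3 (successors {w1, w3, w4, w5}): φ is false.
  w4 (successors {w5, w6, w7}): φ is false.
  w5 (successors {w2, w5, w6}): φ is false.
  w6 (successors {w1}): φ is false.
  w7 (successors {w1}): φ is false.
For instance, at w3:
  At w3: Dia Dia Dia q is true, so not Dia Dia Dia q is false.
    At w3: Dia Dia Dia q requires Dia Dia q at some successor in {w1, w3, w4, w5}.
      Dia Dia q holds at w1, so Dia Dia Dia q is true at w3.

No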